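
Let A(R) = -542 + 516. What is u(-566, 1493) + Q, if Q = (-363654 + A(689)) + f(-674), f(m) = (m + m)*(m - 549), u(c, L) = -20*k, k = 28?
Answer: 1284364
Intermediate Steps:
A(R) = -26
u(c, L) = -560 (u(c, L) = -20*28 = -560)
f(m) = 2*m*(-549 + m) (f(m) = (2*m)*(-549 + m) = 2*m*(-549 + m))
Q = 1284924 (Q = (-363654 - 26) + 2*(-674)*(-549 - 674) = -363680 + 2*(-674)*(-1223) = -363680 + 1648604 = 1284924)
u(-566, 1493) + Q = -560 + 1284924 = 1284364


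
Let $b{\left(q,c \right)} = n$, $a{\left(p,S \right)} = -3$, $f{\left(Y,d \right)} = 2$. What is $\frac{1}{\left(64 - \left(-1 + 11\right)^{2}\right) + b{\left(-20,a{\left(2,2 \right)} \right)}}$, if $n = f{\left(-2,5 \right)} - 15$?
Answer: $- \frac{1}{49} \approx -0.020408$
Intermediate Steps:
$n = -13$ ($n = 2 - 15 = -13$)
$b{\left(q,c \right)} = -13$
$\frac{1}{\left(64 - \left(-1 + 11\right)^{2}\right) + b{\left(-20,a{\left(2,2 \right)} \right)}} = \frac{1}{\left(64 - \left(-1 + 11\right)^{2}\right) - 13} = \frac{1}{\left(64 - 10^{2}\right) - 13} = \frac{1}{\left(64 - 100\right) - 13} = \frac{1}{-36 - 13} = \frac{1}{-49} = - \frac{1}{49}$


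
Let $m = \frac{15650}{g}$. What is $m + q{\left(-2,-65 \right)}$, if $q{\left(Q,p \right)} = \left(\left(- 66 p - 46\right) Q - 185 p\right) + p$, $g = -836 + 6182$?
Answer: $\frac{9288481}{2673} \approx 3474.9$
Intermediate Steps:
$g = 5346$
$q{\left(Q,p \right)} = - 184 p + Q \left(-46 - 66 p\right)$ ($q{\left(Q,p \right)} = \left(\left(-46 - 66 p\right) Q - 185 p\right) + p = \left(Q \left(-46 - 66 p\right) - 185 p\right) + p = \left(- 185 p + Q \left(-46 - 66 p\right)\right) + p = - 184 p + Q \left(-46 - 66 p\right)$)
$m = \frac{7825}{2673}$ ($m = \frac{15650}{5346} = 15650 \cdot \frac{1}{5346} = \frac{7825}{2673} \approx 2.9274$)
$m + q{\left(-2,-65 \right)} = \frac{7825}{2673} - \left(-12052 + 8580\right) = \frac{7825}{2673} + \left(11960 + 92 - 8580\right) = \frac{7825}{2673} + 3472 = \frac{9288481}{2673}$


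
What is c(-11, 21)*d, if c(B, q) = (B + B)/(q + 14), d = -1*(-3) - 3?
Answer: 0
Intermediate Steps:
d = 0 (d = 3 - 3 = 0)
c(B, q) = 2*B/(14 + q) (c(B, q) = (2*B)/(14 + q) = 2*B/(14 + q))
c(-11, 21)*d = (2*(-11)/(14 + 21))*0 = (2*(-11)/35)*0 = (2*(-11)*(1/35))*0 = -22/35*0 = 0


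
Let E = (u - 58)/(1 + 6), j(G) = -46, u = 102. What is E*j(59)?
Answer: -2024/7 ≈ -289.14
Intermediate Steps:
E = 44/7 (E = (102 - 58)/(1 + 6) = 44/7 ≈ 6.2857)
E*j(59) = (44/7)*(-46) = -2024/7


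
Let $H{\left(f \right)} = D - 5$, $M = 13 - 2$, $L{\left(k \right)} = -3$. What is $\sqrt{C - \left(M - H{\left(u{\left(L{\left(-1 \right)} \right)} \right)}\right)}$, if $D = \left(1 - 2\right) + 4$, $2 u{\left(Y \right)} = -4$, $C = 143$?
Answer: $\sqrt{130} \approx 11.402$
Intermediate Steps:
$u{\left(Y \right)} = -2$ ($u{\left(Y \right)} = \frac{1}{2} \left(-4\right) = -2$)
$D = 3$ ($D = -1 + 4 = 3$)
$M = 11$
$H{\left(f \right)} = -2$ ($H{\left(f \right)} = 3 - 5 = -2$)
$\sqrt{C - \left(M - H{\left(u{\left(L{\left(-1 \right)} \right)} \right)}\right)} = \sqrt{143 - 13} = \sqrt{130}$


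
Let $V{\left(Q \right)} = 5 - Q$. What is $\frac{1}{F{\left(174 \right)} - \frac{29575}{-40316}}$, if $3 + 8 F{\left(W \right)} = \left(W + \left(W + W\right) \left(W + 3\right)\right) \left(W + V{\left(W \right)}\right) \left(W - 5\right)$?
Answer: $\frac{80632}{526079985263} \approx 1.5327 \cdot 10^{-7}$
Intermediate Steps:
$F{\left(W \right)} = - \frac{3}{8} + \frac{\left(-5 + W\right) \left(5 W + 10 W \left(3 + W\right)\right)}{8}$ ($F{\left(W \right)} = - \frac{3}{8} + \frac{\left(W + \left(W + W\right) \left(W + 3\right)\right) \left(W - \left(-5 + W\right)\right) \left(W - 5\right)}{8} = - \frac{3}{8} + \frac{\left(W + 2 W \left(3 + W\right)\right) 5 \left(-5 + W\right)}{8} = - \frac{3}{8} + \frac{\left(5 W + 10 W \left(3 + W\right)\right) \left(-5 + W\right)}{8} = - \frac{3}{8} + \frac{\left(-5 + W\right) \left(5 W + 10 W \left(3 + W\right)\right)}{8}$)
$\frac{1}{F{\left(174 \right)} - \frac{29575}{-40316}} = \frac{1}{\left(- \frac{3}{8} - \frac{15225}{4} - \frac{15 \cdot 174^{2}}{8} + \frac{5 \cdot 174^{3}}{4}\right) - \frac{29575}{-40316}} = \frac{1}{\left(- \frac{3}{8} - \frac{15225}{4} - \frac{113535}{2} + \frac{5}{4} \cdot 5268024\right) - - \frac{29575}{40316}} = \frac{1}{\left(- \frac{3}{8} - \frac{15225}{4} - \frac{113535}{2} + 6585030\right) + \frac{29575}{40316}} = \frac{1}{\frac{52195647}{8} + \frac{29575}{40316}} = \frac{1}{\frac{526079985263}{80632}} = \frac{80632}{526079985263}$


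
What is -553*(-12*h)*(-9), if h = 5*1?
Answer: -298620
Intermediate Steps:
h = 5
-553*(-12*h)*(-9) = -553*(-12*5)*(-9) = -(-33180)*(-9) = -553*540 = -298620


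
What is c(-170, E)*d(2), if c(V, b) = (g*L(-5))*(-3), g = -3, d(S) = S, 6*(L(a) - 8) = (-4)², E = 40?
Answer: 192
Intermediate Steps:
L(a) = 32/3 (L(a) = 8 + (⅙)*(-4)² = 8 + (⅙)*16 = 8 + 8/3 = 32/3)
c(V, b) = 96 (c(V, b) = -3*32/3*(-3) = -32*(-3) = 96)
c(-170, E)*d(2) = 96*2 = 192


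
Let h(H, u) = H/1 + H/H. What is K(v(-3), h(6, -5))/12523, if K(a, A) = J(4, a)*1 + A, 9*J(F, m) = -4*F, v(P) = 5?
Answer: 47/112707 ≈ 0.00041701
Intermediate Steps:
J(F, m) = -4*F/9 (J(F, m) = (-4*F)/9 = -4*F/9)
h(H, u) = 1 + H (h(H, u) = H*1 + 1 = H + 1 = 1 + H)
K(a, A) = -16/9 + A (K(a, A) = -4/9*4*1 + A = -16/9*1 + A = -16/9 + A)
K(v(-3), h(6, -5))/12523 = (-16/9 + (1 + 6))/12523 = (-16/9 + 7)*(1/12523) = (47/9)*(1/12523) = 47/112707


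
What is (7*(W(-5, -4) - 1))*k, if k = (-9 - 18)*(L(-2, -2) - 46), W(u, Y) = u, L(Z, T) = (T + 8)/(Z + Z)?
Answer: -53865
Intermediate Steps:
L(Z, T) = (8 + T)/(2*Z) (L(Z, T) = (8 + T)/((2*Z)) = (8 + T)*(1/(2*Z)) = (8 + T)/(2*Z))
k = 2565/2 (k = (-9 - 18)*((1/2)*(8 - 2)/(-2) - 46) = -27*((1/2)*(-1/2)*6 - 46) = -27*(-3/2 - 46) = -27*(-95/2) = 2565/2 ≈ 1282.5)
(7*(W(-5, -4) - 1))*k = (7*(-5 - 1))*(2565/2) = (7*(-6))*(2565/2) = -42*2565/2 = -53865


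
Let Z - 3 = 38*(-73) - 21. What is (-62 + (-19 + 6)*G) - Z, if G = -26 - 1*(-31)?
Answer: 2665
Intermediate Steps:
G = 5 (G = -26 + 31 = 5)
Z = -2792 (Z = 3 + (38*(-73) - 21) = 3 + (-2774 - 21) = 3 - 2795 = -2792)
(-62 + (-19 + 6)*G) - Z = (-62 + (-19 + 6)*5) - 1*(-2792) = (-62 - 13*5) + 2792 = (-62 - 65) + 2792 = -127 + 2792 = 2665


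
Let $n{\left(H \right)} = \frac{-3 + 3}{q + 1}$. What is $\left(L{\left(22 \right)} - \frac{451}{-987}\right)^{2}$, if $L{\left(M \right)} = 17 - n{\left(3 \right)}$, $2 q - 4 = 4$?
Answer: $\frac{296872900}{974169} \approx 304.74$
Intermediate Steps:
$q = 4$ ($q = 2 + \frac{1}{2} \cdot 4 = 2 + 2 = 4$)
$n{\left(H \right)} = 0$ ($n{\left(H \right)} = \frac{-3 + 3}{4 + 1} = \frac{0}{5} = 0 \cdot \frac{1}{5} = 0$)
$L{\left(M \right)} = 17$ ($L{\left(M \right)} = 17 - 0 = 17 + 0 = 17$)
$\left(L{\left(22 \right)} - \frac{451}{-987}\right)^{2} = \left(17 - \frac{451}{-987}\right)^{2} = \left(17 - - \frac{451}{987}\right)^{2} = \left(17 + \frac{451}{987}\right)^{2} = \left(\frac{17230}{987}\right)^{2} = \frac{296872900}{974169}$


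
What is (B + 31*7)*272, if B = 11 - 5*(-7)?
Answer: 71536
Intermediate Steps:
B = 46 (B = 11 + 35 = 46)
(B + 31*7)*272 = (46 + 31*7)*272 = (46 + 217)*272 = 263*272 = 71536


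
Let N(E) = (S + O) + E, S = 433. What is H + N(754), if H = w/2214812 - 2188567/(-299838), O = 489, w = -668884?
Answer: 279413208294467/166021200114 ≈ 1683.0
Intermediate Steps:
N(E) = 922 + E (N(E) = (433 + 489) + E = 922 + E)
H = 1161676903403/166021200114 (H = -668884/2214812 - 2188567/(-299838) = -668884*1/2214812 - 2188567*(-1/299838) = -167221/553703 + 2188567/299838 = 1161676903403/166021200114 ≈ 6.9972)
H + N(754) = 1161676903403/166021200114 + (922 + 754) = 1161676903403/166021200114 + 1676 = 279413208294467/166021200114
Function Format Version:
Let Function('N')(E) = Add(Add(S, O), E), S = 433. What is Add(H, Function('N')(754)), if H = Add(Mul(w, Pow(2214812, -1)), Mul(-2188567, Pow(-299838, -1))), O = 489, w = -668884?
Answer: Rational(279413208294467, 166021200114) ≈ 1683.0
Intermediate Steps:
Function('N')(E) = Add(922, E) (Function('N')(E) = Add(Add(433, 489), E) = Add(922, E))
H = Rational(1161676903403, 166021200114) (H = Add(Mul(-668884, Pow(2214812, -1)), Mul(-2188567, Pow(-299838, -1))) = Add(Mul(-668884, Rational(1, 2214812)), Mul(-2188567, Rational(-1, 299838))) = Add(Rational(-167221, 553703), Rational(2188567, 299838)) = Rational(1161676903403, 166021200114) ≈ 6.9972)
Add(H, Function('N')(754)) = Add(Rational(1161676903403, 166021200114), Add(922, 754)) = Add(Rational(1161676903403, 166021200114), 1676) = Rational(279413208294467, 166021200114)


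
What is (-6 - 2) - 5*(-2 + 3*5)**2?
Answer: -853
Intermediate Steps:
(-6 - 2) - 5*(-2 + 3*5)**2 = -8 - 5*(-2 + 15)**2 = -8 - 5*13**2 = -8 - 5*169 = -8 - 845 = -853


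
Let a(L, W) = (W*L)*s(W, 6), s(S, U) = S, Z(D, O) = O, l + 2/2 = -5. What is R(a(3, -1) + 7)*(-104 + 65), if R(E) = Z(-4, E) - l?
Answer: -624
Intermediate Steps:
l = -6 (l = -1 - 5 = -6)
a(L, W) = L*W² (a(L, W) = (W*L)*W = (L*W)*W = L*W²)
R(E) = 6 + E (R(E) = E - 1*(-6) = E + 6 = 6 + E)
R(a(3, -1) + 7)*(-104 + 65) = (6 + (3*(-1)² + 7))*(-104 + 65) = (6 + (3*1 + 7))*(-39) = (6 + (3 + 7))*(-39) = (6 + 10)*(-39) = 16*(-39) = -624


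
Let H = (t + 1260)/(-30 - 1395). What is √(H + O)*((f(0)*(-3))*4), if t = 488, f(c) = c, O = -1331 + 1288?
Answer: 0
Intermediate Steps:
O = -43
H = -92/75 (H = (488 + 1260)/(-30 - 1395) = 1748/(-1425) = 1748*(-1/1425) = -92/75 ≈ -1.2267)
√(H + O)*((f(0)*(-3))*4) = √(-92/75 - 43)*((0*(-3))*4) = √(-3317/75)*(0*4) = (I*√9951/15)*0 = 0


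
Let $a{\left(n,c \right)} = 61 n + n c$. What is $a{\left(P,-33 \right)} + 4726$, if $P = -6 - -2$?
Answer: $4614$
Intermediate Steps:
$P = -4$ ($P = -6 + 2 = -4$)
$a{\left(n,c \right)} = 61 n + c n$
$a{\left(P,-33 \right)} + 4726 = - 4 \left(61 - 33\right) + 4726 = \left(-4\right) 28 + 4726 = -112 + 4726 = 4614$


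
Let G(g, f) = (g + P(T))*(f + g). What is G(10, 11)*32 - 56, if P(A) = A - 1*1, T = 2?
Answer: 7336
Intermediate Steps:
P(A) = -1 + A (P(A) = A - 1 = -1 + A)
G(g, f) = (1 + g)*(f + g) (G(g, f) = (g + (-1 + 2))*(f + g) = (g + 1)*(f + g) = (1 + g)*(f + g))
G(10, 11)*32 - 56 = (11 + 10 + 10² + 11*10)*32 - 56 = (11 + 10 + 100 + 110)*32 - 56 = 231*32 - 56 = 7392 - 56 = 7336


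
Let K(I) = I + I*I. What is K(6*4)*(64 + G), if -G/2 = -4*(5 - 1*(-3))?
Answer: 76800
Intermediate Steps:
K(I) = I + I**2
G = 64 (G = -(-8)*(5 - 1*(-3)) = -(-8)*(5 + 3) = -(-8)*8 = -2*(-32) = 64)
K(6*4)*(64 + G) = ((6*4)*(1 + 6*4))*(64 + 64) = (24*(1 + 24))*128 = (24*25)*128 = 600*128 = 76800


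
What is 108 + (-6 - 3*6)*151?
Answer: -3516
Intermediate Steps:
108 + (-6 - 3*6)*151 = 108 + (-6 - 18)*151 = 108 - 24*151 = 108 - 3624 = -3516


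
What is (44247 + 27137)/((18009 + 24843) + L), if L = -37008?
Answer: 17846/1461 ≈ 12.215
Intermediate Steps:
(44247 + 27137)/((18009 + 24843) + L) = (44247 + 27137)/((18009 + 24843) - 37008) = 71384/(42852 - 37008) = 71384/5844 = 71384*(1/5844) = 17846/1461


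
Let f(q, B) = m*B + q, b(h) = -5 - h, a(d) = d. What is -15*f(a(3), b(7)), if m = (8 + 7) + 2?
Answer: 3015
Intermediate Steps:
m = 17 (m = 15 + 2 = 17)
f(q, B) = q + 17*B (f(q, B) = 17*B + q = q + 17*B)
-15*f(a(3), b(7)) = -15*(3 + 17*(-5 - 1*7)) = -15*(3 + 17*(-5 - 7)) = -15*(3 + 17*(-12)) = -15*(3 - 204) = -15*(-201) = 3015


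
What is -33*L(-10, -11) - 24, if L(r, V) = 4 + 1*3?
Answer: -255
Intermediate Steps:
L(r, V) = 7 (L(r, V) = 4 + 3 = 7)
-33*L(-10, -11) - 24 = -33*7 - 24 = -231 - 24 = -255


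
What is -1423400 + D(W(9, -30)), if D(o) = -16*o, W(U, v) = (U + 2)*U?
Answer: -1424984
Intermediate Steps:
W(U, v) = U*(2 + U) (W(U, v) = (2 + U)*U = U*(2 + U))
-1423400 + D(W(9, -30)) = -1423400 - 144*(2 + 9) = -1423400 - 144*11 = -1423400 - 16*99 = -1423400 - 1584 = -1424984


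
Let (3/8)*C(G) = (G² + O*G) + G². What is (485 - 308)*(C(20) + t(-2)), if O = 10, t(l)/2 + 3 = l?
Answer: 470230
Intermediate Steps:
t(l) = -6 + 2*l
C(G) = 16*G²/3 + 80*G/3 (C(G) = 8*((G² + 10*G) + G²)/3 = 8*(2*G² + 10*G)/3 = 16*G²/3 + 80*G/3)
(485 - 308)*(C(20) + t(-2)) = (485 - 308)*((16/3)*20*(5 + 20) + (-6 + 2*(-2))) = 177*((16/3)*20*25 + (-6 - 4)) = 177*(8000/3 - 10) = 177*(7970/3) = 470230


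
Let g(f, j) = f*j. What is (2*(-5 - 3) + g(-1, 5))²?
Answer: 441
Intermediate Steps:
(2*(-5 - 3) + g(-1, 5))² = (2*(-5 - 3) - 1*5)² = (2*(-8) - 5)² = (-16 - 5)² = (-21)² = 441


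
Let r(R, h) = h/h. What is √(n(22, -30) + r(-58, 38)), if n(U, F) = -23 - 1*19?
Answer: I*√41 ≈ 6.4031*I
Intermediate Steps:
n(U, F) = -42 (n(U, F) = -23 - 19 = -42)
r(R, h) = 1
√(n(22, -30) + r(-58, 38)) = √(-42 + 1) = √(-41) = I*√41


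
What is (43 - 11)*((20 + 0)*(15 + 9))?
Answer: 15360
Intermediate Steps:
(43 - 11)*((20 + 0)*(15 + 9)) = 32*(20*24) = 32*480 = 15360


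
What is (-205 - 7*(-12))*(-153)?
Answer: 18513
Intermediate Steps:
(-205 - 7*(-12))*(-153) = (-205 + 84)*(-153) = -121*(-153) = 18513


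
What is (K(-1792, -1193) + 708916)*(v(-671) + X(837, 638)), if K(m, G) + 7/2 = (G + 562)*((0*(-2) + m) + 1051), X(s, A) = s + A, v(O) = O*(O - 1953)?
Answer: 4146349035093/2 ≈ 2.0732e+12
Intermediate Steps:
v(O) = O*(-1953 + O)
X(s, A) = A + s
K(m, G) = -7/2 + (562 + G)*(1051 + m) (K(m, G) = -7/2 + (G + 562)*((0*(-2) + m) + 1051) = -7/2 + (562 + G)*((0 + m) + 1051) = -7/2 + (562 + G)*(m + 1051) = -7/2 + (562 + G)*(1051 + m))
(K(-1792, -1193) + 708916)*(v(-671) + X(837, 638)) = ((1181317/2 + 562*(-1792) + 1051*(-1193) - 1193*(-1792)) + 708916)*(-671*(-1953 - 671) + (638 + 837)) = ((1181317/2 - 1007104 - 1253843 + 2137856) + 708916)*(-671*(-2624) + 1475) = (935135/2 + 708916)*(1760704 + 1475) = (2352967/2)*1762179 = 4146349035093/2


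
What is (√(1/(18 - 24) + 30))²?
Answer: 179/6 ≈ 29.833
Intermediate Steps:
(√(1/(18 - 24) + 30))² = (√(1/(-6) + 30))² = (√(-⅙ + 30))² = (√(179/6))² = (√1074/6)² = 179/6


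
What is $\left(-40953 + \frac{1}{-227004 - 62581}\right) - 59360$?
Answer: $- \frac{29049140106}{289585} \approx -1.0031 \cdot 10^{5}$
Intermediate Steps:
$\left(-40953 + \frac{1}{-227004 - 62581}\right) - 59360 = \left(-40953 + \frac{1}{-289585}\right) - 59360 = \left(-40953 - \frac{1}{289585}\right) - 59360 = - \frac{11859374506}{289585} - 59360 = - \frac{29049140106}{289585}$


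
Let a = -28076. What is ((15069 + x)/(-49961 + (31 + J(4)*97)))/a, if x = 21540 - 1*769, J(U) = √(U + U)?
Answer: 15977600/624924037819 + 62080*√2/624924037819 ≈ 2.5708e-5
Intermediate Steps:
J(U) = √2*√U (J(U) = √(2*U) = √2*√U)
x = 20771 (x = 21540 - 769 = 20771)
((15069 + x)/(-49961 + (31 + J(4)*97)))/a = ((15069 + 20771)/(-49961 + (31 + (√2*√4)*97)))/(-28076) = (35840/(-49961 + (31 + (√2*2)*97)))*(-1/28076) = (35840/(-49961 + (31 + (2*√2)*97)))*(-1/28076) = (35840/(-49961 + (31 + 194*√2)))*(-1/28076) = (35840/(-49930 + 194*√2))*(-1/28076) = -8960/(7019*(-49930 + 194*√2))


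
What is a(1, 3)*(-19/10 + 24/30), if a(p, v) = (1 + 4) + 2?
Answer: -77/10 ≈ -7.7000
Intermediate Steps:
a(p, v) = 7 (a(p, v) = 5 + 2 = 7)
a(1, 3)*(-19/10 + 24/30) = 7*(-19/10 + 24/30) = 7*(-19*⅒ + 24*(1/30)) = 7*(-19/10 + ⅘) = 7*(-11/10) = -77/10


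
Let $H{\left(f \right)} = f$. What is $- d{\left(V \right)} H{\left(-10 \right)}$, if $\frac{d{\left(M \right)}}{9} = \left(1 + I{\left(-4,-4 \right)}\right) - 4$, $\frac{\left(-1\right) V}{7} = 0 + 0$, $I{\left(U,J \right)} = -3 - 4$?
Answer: $-900$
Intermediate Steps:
$I{\left(U,J \right)} = -7$
$V = 0$ ($V = - 7 \left(0 + 0\right) = \left(-7\right) 0 = 0$)
$d{\left(M \right)} = -90$ ($d{\left(M \right)} = 9 \left(\left(1 - 7\right) - 4\right) = 9 \left(-6 - 4\right) = 9 \left(-10\right) = -90$)
$- d{\left(V \right)} H{\left(-10 \right)} = \left(-1\right) \left(-90\right) \left(-10\right) = 90 \left(-10\right) = -900$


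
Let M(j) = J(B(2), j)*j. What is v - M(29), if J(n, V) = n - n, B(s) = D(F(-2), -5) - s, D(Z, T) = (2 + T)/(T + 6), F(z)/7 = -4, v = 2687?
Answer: 2687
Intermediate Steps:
F(z) = -28 (F(z) = 7*(-4) = -28)
D(Z, T) = (2 + T)/(6 + T)
B(s) = -3 - s (B(s) = (2 - 5)/(6 - 5) - s = -3/1 - s = 1*(-3) - s = -3 - s)
J(n, V) = 0
M(j) = 0 (M(j) = 0*j = 0)
v - M(29) = 2687 - 1*0 = 2687 + 0 = 2687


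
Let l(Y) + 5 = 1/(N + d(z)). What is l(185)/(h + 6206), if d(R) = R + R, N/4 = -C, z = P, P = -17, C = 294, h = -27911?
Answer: 2017/8754350 ≈ 0.00023040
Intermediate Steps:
z = -17
N = -1176 (N = 4*(-1*294) = 4*(-294) = -1176)
d(R) = 2*R
l(Y) = -6051/1210 (l(Y) = -5 + 1/(-1176 + 2*(-17)) = -5 + 1/(-1176 - 34) = -5 + 1/(-1210) = -5 - 1/1210 = -6051/1210)
l(185)/(h + 6206) = -6051/(1210*(-27911 + 6206)) = -6051/1210/(-21705) = -6051/1210*(-1/21705) = 2017/8754350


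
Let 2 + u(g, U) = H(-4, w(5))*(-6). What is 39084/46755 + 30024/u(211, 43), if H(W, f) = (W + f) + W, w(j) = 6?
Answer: 46805432/15585 ≈ 3003.2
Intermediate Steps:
H(W, f) = f + 2*W
u(g, U) = 10 (u(g, U) = -2 + (6 + 2*(-4))*(-6) = -2 + (6 - 8)*(-6) = -2 - 2*(-6) = -2 + 12 = 10)
39084/46755 + 30024/u(211, 43) = 39084/46755 + 30024/10 = 39084*(1/46755) + 30024*(⅒) = 13028/15585 + 15012/5 = 46805432/15585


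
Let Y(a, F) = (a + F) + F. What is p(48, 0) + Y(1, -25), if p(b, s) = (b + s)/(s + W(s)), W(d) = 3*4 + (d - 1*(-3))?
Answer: -229/5 ≈ -45.800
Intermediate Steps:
W(d) = 15 + d (W(d) = 12 + (d + 3) = 12 + (3 + d) = 15 + d)
p(b, s) = (b + s)/(15 + 2*s) (p(b, s) = (b + s)/(s + (15 + s)) = (b + s)/(15 + 2*s))
Y(a, F) = a + 2*F (Y(a, F) = (F + a) + F = a + 2*F)
p(48, 0) + Y(1, -25) = (48 + 0)/(15 + 2*0) + (1 + 2*(-25)) = 48/(15 + 0) + (1 - 50) = 48/15 - 49 = (1/15)*48 - 49 = 16/5 - 49 = -229/5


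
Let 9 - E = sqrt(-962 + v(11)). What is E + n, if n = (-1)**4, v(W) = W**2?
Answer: 10 - 29*I ≈ 10.0 - 29.0*I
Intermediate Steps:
n = 1
E = 9 - 29*I (E = 9 - sqrt(-962 + 11**2) = 9 - sqrt(-962 + 121) = 9 - sqrt(-841) = 9 - 29*I ≈ 9.0 - 29.0*I)
E + n = (9 - 29*I) + 1 = 10 - 29*I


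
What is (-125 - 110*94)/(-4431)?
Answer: 1495/633 ≈ 2.3618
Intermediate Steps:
(-125 - 110*94)/(-4431) = (-125 - 10340)*(-1/4431) = -10465*(-1/4431) = 1495/633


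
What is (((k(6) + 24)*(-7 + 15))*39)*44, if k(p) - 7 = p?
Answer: 507936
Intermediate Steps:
k(p) = 7 + p
(((k(6) + 24)*(-7 + 15))*39)*44 = ((((7 + 6) + 24)*(-7 + 15))*39)*44 = (((13 + 24)*8)*39)*44 = ((37*8)*39)*44 = (296*39)*44 = 11544*44 = 507936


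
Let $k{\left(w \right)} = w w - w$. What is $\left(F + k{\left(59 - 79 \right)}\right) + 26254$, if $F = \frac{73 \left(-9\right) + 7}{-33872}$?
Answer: $\frac{451751189}{16936} \approx 26674.0$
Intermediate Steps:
$F = \frac{325}{16936}$ ($F = \left(-657 + 7\right) \left(- \frac{1}{33872}\right) = \left(-650\right) \left(- \frac{1}{33872}\right) = \frac{325}{16936} \approx 0.01919$)
$k{\left(w \right)} = w^{2} - w$
$\left(F + k{\left(59 - 79 \right)}\right) + 26254 = \left(\frac{325}{16936} + \left(59 - 79\right) \left(-1 + \left(59 - 79\right)\right)\right) + 26254 = \left(\frac{325}{16936} - 20 \left(-1 - 20\right)\right) + 26254 = \left(\frac{325}{16936} - -420\right) + 26254 = \left(\frac{325}{16936} + 420\right) + 26254 = \frac{7113445}{16936} + 26254 = \frac{451751189}{16936}$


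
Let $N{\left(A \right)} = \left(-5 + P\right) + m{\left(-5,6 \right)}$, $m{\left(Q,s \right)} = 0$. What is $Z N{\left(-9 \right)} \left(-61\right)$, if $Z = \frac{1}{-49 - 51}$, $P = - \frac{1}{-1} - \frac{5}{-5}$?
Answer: $- \frac{183}{100} \approx -1.83$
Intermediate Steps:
$P = 2$ ($P = \left(-1\right) \left(-1\right) - -1 = 1 + 1 = 2$)
$N{\left(A \right)} = -3$ ($N{\left(A \right)} = \left(-5 + 2\right) + 0 = -3 + 0 = -3$)
$Z = - \frac{1}{100}$ ($Z = \frac{1}{-49 - 51} = \frac{1}{-100} = - \frac{1}{100} \approx -0.01$)
$Z N{\left(-9 \right)} \left(-61\right) = \left(- \frac{1}{100}\right) \left(-3\right) \left(-61\right) = \frac{3}{100} \left(-61\right) = - \frac{183}{100}$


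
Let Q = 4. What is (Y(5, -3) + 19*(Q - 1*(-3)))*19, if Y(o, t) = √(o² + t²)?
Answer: 2527 + 19*√34 ≈ 2637.8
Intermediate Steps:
(Y(5, -3) + 19*(Q - 1*(-3)))*19 = (√(5² + (-3)²) + 19*(4 - 1*(-3)))*19 = (√(25 + 9) + 19*(4 + 3))*19 = (√34 + 19*7)*19 = (√34 + 133)*19 = (133 + √34)*19 = 2527 + 19*√34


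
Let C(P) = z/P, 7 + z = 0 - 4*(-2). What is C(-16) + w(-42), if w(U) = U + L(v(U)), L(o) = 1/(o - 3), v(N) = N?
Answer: -30301/720 ≈ -42.085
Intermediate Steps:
L(o) = 1/(-3 + o)
z = 1 (z = -7 + (0 - 4*(-2)) = -7 + (0 + 8) = -7 + 8 = 1)
C(P) = 1/P
w(U) = U + 1/(-3 + U)
C(-16) + w(-42) = 1/(-16) + (1 - 42*(-3 - 42))/(-3 - 42) = -1/16 + (1 - 42*(-45))/(-45) = -1/16 - (1 + 1890)/45 = -1/16 - 1/45*1891 = -1/16 - 1891/45 = -30301/720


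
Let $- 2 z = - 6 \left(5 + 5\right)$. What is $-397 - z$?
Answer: $-427$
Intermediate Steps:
$z = 30$ ($z = - \frac{\left(-6\right) \left(5 + 5\right)}{2} = - \frac{\left(-6\right) 10}{2} = \left(- \frac{1}{2}\right) \left(-60\right) = 30$)
$-397 - z = -397 - 30 = -427$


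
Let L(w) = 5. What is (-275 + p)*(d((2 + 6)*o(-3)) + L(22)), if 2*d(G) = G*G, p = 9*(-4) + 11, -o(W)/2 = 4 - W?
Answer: -1883100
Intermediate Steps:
o(W) = -8 + 2*W (o(W) = -2*(4 - W) = -8 + 2*W)
p = -25 (p = -36 + 11 = -25)
d(G) = G**2/2 (d(G) = (G*G)/2 = G**2/2)
(-275 + p)*(d((2 + 6)*o(-3)) + L(22)) = (-275 - 25)*(((2 + 6)*(-8 + 2*(-3)))**2/2 + 5) = -300*((8*(-8 - 6))**2/2 + 5) = -300*((8*(-14))**2/2 + 5) = -300*((1/2)*(-112)**2 + 5) = -300*((1/2)*12544 + 5) = -300*(6272 + 5) = -300*6277 = -1883100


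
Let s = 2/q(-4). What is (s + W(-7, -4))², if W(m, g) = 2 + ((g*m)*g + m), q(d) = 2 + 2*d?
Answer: 123904/9 ≈ 13767.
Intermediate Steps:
W(m, g) = 2 + m + m*g² (W(m, g) = 2 + (m*g² + m) = 2 + (m + m*g²) = 2 + m + m*g²)
s = -⅓ (s = 2/(2 + 2*(-4)) = 2/(2 - 8) = 2/(-6) = 2*(-⅙) = -⅓ ≈ -0.33333)
(s + W(-7, -4))² = (-⅓ + (2 - 7 - 7*(-4)²))² = (-⅓ + (2 - 7 - 7*16))² = (-⅓ + (2 - 7 - 112))² = (-⅓ - 117)² = (-352/3)² = 123904/9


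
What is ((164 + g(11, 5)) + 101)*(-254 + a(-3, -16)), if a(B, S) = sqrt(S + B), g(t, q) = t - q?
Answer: -68834 + 271*I*sqrt(19) ≈ -68834.0 + 1181.3*I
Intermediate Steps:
a(B, S) = sqrt(B + S)
((164 + g(11, 5)) + 101)*(-254 + a(-3, -16)) = ((164 + (11 - 1*5)) + 101)*(-254 + sqrt(-3 - 16)) = ((164 + (11 - 5)) + 101)*(-254 + sqrt(-19)) = ((164 + 6) + 101)*(-254 + I*sqrt(19)) = (170 + 101)*(-254 + I*sqrt(19)) = 271*(-254 + I*sqrt(19)) = -68834 + 271*I*sqrt(19)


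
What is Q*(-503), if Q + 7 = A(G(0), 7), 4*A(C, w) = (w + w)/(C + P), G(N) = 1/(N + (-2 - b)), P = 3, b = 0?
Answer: 14084/5 ≈ 2816.8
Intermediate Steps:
G(N) = 1/(-2 + N) (G(N) = 1/(N + (-2 - 1*0)) = 1/(N + (-2 + 0)) = 1/(N - 2) = 1/(-2 + N))
A(C, w) = w/(2*(3 + C)) (A(C, w) = ((w + w)/(C + 3))/4 = ((2*w)/(3 + C))/4 = (2*w/(3 + C))/4 = w/(2*(3 + C)))
Q = -28/5 (Q = -7 + (½)*7/(3 + 1/(-2 + 0)) = -7 + (½)*7/(3 + 1/(-2)) = -7 + (½)*7/(3 - ½) = -7 + (½)*7/(5/2) = -7 + (½)*7*(⅖) = -7 + 7/5 = -28/5 ≈ -5.6000)
Q*(-503) = -28/5*(-503) = 14084/5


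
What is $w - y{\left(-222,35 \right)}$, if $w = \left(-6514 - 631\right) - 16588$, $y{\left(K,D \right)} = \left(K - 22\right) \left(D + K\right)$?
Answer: $-69361$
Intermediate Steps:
$y{\left(K,D \right)} = \left(-22 + K\right) \left(D + K\right)$
$w = -23733$ ($w = -7145 - 16588 = -23733$)
$w - y{\left(-222,35 \right)} = -23733 - \left(\left(-222\right)^{2} - 770 - -4884 + 35 \left(-222\right)\right) = -23733 - \left(49284 - 770 + 4884 - 7770\right) = -23733 - 45628 = -69361$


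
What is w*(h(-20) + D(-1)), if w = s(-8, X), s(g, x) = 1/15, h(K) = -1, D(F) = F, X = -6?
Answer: -2/15 ≈ -0.13333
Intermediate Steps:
s(g, x) = 1/15
w = 1/15 ≈ 0.066667
w*(h(-20) + D(-1)) = (-1 - 1)/15 = (1/15)*(-2) = -2/15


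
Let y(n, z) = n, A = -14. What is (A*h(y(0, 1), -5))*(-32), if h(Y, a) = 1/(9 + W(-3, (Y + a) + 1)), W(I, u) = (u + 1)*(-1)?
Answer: 112/3 ≈ 37.333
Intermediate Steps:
W(I, u) = -1 - u (W(I, u) = (1 + u)*(-1) = -1 - u)
h(Y, a) = 1/(7 - Y - a) (h(Y, a) = 1/(9 + (-1 - ((Y + a) + 1))) = 1/(9 + (-1 - (1 + Y + a))) = 1/(9 + (-1 + (-1 - Y - a))) = 1/(9 + (-2 - Y - a)) = 1/(7 - Y - a))
(A*h(y(0, 1), -5))*(-32) = -(-14)/(-7 + 0 - 5)*(-32) = -(-14)/(-12)*(-32) = -(-14)*(-1)/12*(-32) = -14*1/12*(-32) = -7/6*(-32) = 112/3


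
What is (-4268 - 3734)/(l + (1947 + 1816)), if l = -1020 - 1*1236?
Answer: -8002/1507 ≈ -5.3099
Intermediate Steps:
l = -2256 (l = -1020 - 1236 = -2256)
(-4268 - 3734)/(l + (1947 + 1816)) = (-4268 - 3734)/(-2256 + (1947 + 1816)) = -8002/(-2256 + 3763) = -8002/1507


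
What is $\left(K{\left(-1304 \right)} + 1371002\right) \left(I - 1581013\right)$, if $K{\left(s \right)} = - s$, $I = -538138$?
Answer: $-2908123632206$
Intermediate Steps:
$\left(K{\left(-1304 \right)} + 1371002\right) \left(I - 1581013\right) = \left(\left(-1\right) \left(-1304\right) + 1371002\right) \left(-538138 - 1581013\right) = \left(1304 + 1371002\right) \left(-2119151\right) = 1372306 \left(-2119151\right) = -2908123632206$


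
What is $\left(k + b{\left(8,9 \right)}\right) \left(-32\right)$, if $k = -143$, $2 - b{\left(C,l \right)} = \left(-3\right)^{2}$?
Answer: $4800$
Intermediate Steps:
$b{\left(C,l \right)} = -7$ ($b{\left(C,l \right)} = 2 - \left(-3\right)^{2} = 2 - 9 = -7$)
$\left(k + b{\left(8,9 \right)}\right) \left(-32\right) = \left(-143 - 7\right) \left(-32\right) = \left(-150\right) \left(-32\right) = 4800$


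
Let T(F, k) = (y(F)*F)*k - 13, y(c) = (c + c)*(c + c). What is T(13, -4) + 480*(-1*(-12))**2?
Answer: 33955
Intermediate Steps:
y(c) = 4*c**2 (y(c) = (2*c)*(2*c) = 4*c**2)
T(F, k) = -13 + 4*k*F**3 (T(F, k) = ((4*F**2)*F)*k - 13 = (4*F**3)*k - 13 = 4*k*F**3 - 13 = -13 + 4*k*F**3)
T(13, -4) + 480*(-1*(-12))**2 = (-13 + 4*(-4)*13**3) + 480*(-1*(-12))**2 = (-13 + 4*(-4)*2197) + 480*12**2 = (-13 - 35152) + 480*144 = -35165 + 69120 = 33955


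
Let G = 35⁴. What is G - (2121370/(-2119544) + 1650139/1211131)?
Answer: 113299165926865231/75501336596 ≈ 1.5006e+6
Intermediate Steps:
G = 1500625
G - (2121370/(-2119544) + 1650139/1211131) = 1500625 - (2121370/(-2119544) + 1650139/1211131) = 1500625 - (2121370*(-1/2119544) + 1650139*(1/1211131)) = 1500625 - (-1060685/1059772 + 97067/71243) = 1500625 - 1*27302507269/75501336596 = 1500625 - 27302507269/75501336596 = 113299165926865231/75501336596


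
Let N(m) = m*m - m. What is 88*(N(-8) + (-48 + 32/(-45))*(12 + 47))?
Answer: -11095744/45 ≈ -2.4657e+5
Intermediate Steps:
N(m) = m**2 - m
88*(N(-8) + (-48 + 32/(-45))*(12 + 47)) = 88*(-8*(-1 - 8) + (-48 + 32/(-45))*(12 + 47)) = 88*(-8*(-9) + (-48 + 32*(-1/45))*59) = 88*(72 + (-48 - 32/45)*59) = 88*(72 - 2192/45*59) = 88*(72 - 129328/45) = 88*(-126088/45) = -11095744/45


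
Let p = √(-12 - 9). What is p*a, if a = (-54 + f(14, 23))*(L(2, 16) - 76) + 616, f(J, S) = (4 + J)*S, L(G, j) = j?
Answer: -20984*I*√21 ≈ -96161.0*I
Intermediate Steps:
f(J, S) = S*(4 + J)
a = -20984 (a = (-54 + 23*(4 + 14))*(16 - 76) + 616 = (-54 + 23*18)*(-60) + 616 = (-54 + 414)*(-60) + 616 = 360*(-60) + 616 = -21600 + 616 = -20984)
p = I*√21 (p = √(-21) = I*√21 ≈ 4.5826*I)
p*a = (I*√21)*(-20984) = -20984*I*√21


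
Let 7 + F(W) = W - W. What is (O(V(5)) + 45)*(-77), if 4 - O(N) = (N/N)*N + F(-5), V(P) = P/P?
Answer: -4235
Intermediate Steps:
F(W) = -7 (F(W) = -7 + (W - W) = -7 + 0 = -7)
V(P) = 1
O(N) = 11 - N (O(N) = 4 - ((N/N)*N - 7) = 4 - (1*N - 7) = 4 - (N - 7) = 4 - (-7 + N) = 4 + (7 - N) = 11 - N)
(O(V(5)) + 45)*(-77) = ((11 - 1*1) + 45)*(-77) = ((11 - 1) + 45)*(-77) = (10 + 45)*(-77) = 55*(-77) = -4235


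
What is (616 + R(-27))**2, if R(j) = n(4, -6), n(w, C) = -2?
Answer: 376996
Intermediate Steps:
R(j) = -2
(616 + R(-27))**2 = (616 - 2)**2 = 614**2 = 376996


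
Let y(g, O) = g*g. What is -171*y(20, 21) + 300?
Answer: -68100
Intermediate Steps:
y(g, O) = g²
-171*y(20, 21) + 300 = -171*20² + 300 = -171*400 + 300 = -68400 + 300 = -68100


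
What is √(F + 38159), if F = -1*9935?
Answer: 168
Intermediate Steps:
F = -9935
√(F + 38159) = √(-9935 + 38159) = √28224 = 168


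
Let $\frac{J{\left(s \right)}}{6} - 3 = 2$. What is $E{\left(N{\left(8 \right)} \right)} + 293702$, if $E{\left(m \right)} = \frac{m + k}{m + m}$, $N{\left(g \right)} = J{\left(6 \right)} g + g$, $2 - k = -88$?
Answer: $\frac{72838265}{248} \approx 2.937 \cdot 10^{5}$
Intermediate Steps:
$k = 90$ ($k = 2 - -88 = 2 + 88 = 90$)
$J{\left(s \right)} = 30$ ($J{\left(s \right)} = 18 + 6 \cdot 2 = 18 + 12 = 30$)
$N{\left(g \right)} = 31 g$ ($N{\left(g \right)} = 30 g + g = 31 g$)
$E{\left(m \right)} = \frac{90 + m}{2 m}$ ($E{\left(m \right)} = \frac{m + 90}{m + m} = \frac{90 + m}{2 m}$)
$E{\left(N{\left(8 \right)} \right)} + 293702 = \frac{90 + 31 \cdot 8}{2 \cdot 31 \cdot 8} + 293702 = \frac{90 + 248}{2 \cdot 248} + 293702 = \frac{1}{2} \cdot \frac{1}{248} \cdot 338 + 293702 = \frac{169}{248} + 293702 = \frac{72838265}{248}$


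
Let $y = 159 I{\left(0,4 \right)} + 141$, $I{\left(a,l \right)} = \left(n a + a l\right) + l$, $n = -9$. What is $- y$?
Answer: $-777$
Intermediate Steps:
$I{\left(a,l \right)} = l - 9 a + a l$ ($I{\left(a,l \right)} = \left(- 9 a + a l\right) + l = l - 9 a + a l$)
$y = 777$ ($y = 159 \left(4 - 0 + 0 \cdot 4\right) + 141 = 159 \left(4 + 0 + 0\right) + 141 = 159 \cdot 4 + 141 = 636 + 141 = 777$)
$- y = \left(-1\right) 777 = -777$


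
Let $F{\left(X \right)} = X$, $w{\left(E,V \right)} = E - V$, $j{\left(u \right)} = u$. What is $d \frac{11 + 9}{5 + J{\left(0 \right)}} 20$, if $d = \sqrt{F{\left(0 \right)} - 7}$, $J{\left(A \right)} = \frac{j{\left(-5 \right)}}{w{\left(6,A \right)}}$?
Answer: $96 i \sqrt{7} \approx 253.99 i$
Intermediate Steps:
$J{\left(A \right)} = - \frac{5}{6 - A}$
$d = i \sqrt{7}$ ($d = \sqrt{0 - 7} = \sqrt{-7} = i \sqrt{7} \approx 2.6458 i$)
$d \frac{11 + 9}{5 + J{\left(0 \right)}} 20 = i \sqrt{7} \frac{11 + 9}{5 + \frac{5}{-6 + 0}} \cdot 20 = i \sqrt{7} \frac{20}{5 + \frac{5}{-6}} \cdot 20 = i \sqrt{7} \frac{20}{5 + 5 \left(- \frac{1}{6}\right)} 20 = i \sqrt{7} \frac{20}{5 - \frac{5}{6}} \cdot 20 = i \sqrt{7} \frac{20}{\frac{25}{6}} \cdot 20 = i \sqrt{7} \cdot 20 \cdot \frac{6}{25} \cdot 20 = i \sqrt{7} \cdot \frac{24}{5} \cdot 20 = \frac{24 i \sqrt{7}}{5} \cdot 20 = 96 i \sqrt{7}$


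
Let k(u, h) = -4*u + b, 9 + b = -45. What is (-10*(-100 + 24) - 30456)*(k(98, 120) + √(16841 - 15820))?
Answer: 13244416 - 29696*√1021 ≈ 1.2296e+7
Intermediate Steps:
b = -54 (b = -9 - 45 = -54)
k(u, h) = -54 - 4*u (k(u, h) = -4*u - 54 = -54 - 4*u)
(-10*(-100 + 24) - 30456)*(k(98, 120) + √(16841 - 15820)) = (-10*(-100 + 24) - 30456)*((-54 - 4*98) + √(16841 - 15820)) = (-10*(-76) - 30456)*((-54 - 392) + √1021) = (760 - 30456)*(-446 + √1021) = -29696*(-446 + √1021) = 13244416 - 29696*√1021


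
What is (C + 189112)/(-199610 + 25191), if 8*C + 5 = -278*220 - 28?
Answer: -1451703/1395352 ≈ -1.0404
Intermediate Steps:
C = -61193/8 (C = -5/8 + (-278*220 - 28)/8 = -5/8 + (-61160 - 28)/8 = -5/8 + (1/8)*(-61188) = -5/8 - 15297/2 = -61193/8 ≈ -7649.1)
(C + 189112)/(-199610 + 25191) = (-61193/8 + 189112)/(-199610 + 25191) = (1451703/8)/(-174419) = (1451703/8)*(-1/174419) = -1451703/1395352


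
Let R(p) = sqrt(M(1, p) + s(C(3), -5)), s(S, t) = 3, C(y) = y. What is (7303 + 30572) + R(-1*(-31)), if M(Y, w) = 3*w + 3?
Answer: 37875 + 3*sqrt(11) ≈ 37885.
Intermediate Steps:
M(Y, w) = 3 + 3*w
R(p) = sqrt(6 + 3*p) (R(p) = sqrt((3 + 3*p) + 3) = sqrt(6 + 3*p))
(7303 + 30572) + R(-1*(-31)) = (7303 + 30572) + sqrt(6 + 3*(-1*(-31))) = 37875 + sqrt(6 + 3*31) = 37875 + sqrt(6 + 93) = 37875 + sqrt(99) = 37875 + 3*sqrt(11)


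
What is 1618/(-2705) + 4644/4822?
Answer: 2380012/6521755 ≈ 0.36493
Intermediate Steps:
1618/(-2705) + 4644/4822 = 1618*(-1/2705) + 4644*(1/4822) = -1618/2705 + 2322/2411 = 2380012/6521755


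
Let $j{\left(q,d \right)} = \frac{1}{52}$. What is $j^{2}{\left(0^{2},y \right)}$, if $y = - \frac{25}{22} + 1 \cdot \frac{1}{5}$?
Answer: $\frac{1}{2704} \approx 0.00036982$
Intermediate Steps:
$y = - \frac{103}{110}$ ($y = \left(-25\right) \frac{1}{22} + 1 \cdot \frac{1}{5} = - \frac{25}{22} + \frac{1}{5} = - \frac{103}{110} \approx -0.93636$)
$j{\left(q,d \right)} = \frac{1}{52}$
$j^{2}{\left(0^{2},y \right)} = \left(\frac{1}{52}\right)^{2} = \frac{1}{2704}$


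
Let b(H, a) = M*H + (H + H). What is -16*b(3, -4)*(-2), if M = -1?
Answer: 96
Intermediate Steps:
b(H, a) = H (b(H, a) = -H + (H + H) = -H + 2*H = H)
-16*b(3, -4)*(-2) = -16*3*(-2) = -48*(-2) = 96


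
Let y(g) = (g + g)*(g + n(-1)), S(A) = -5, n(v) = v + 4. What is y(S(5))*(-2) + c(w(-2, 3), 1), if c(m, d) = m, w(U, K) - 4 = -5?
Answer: -41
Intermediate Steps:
n(v) = 4 + v
w(U, K) = -1 (w(U, K) = 4 - 5 = -1)
y(g) = 2*g*(3 + g) (y(g) = (g + g)*(g + (4 - 1)) = (2*g)*(g + 3) = (2*g)*(3 + g) = 2*g*(3 + g))
y(S(5))*(-2) + c(w(-2, 3), 1) = (2*(-5)*(3 - 5))*(-2) - 1 = (2*(-5)*(-2))*(-2) - 1 = 20*(-2) - 1 = -40 - 1 = -41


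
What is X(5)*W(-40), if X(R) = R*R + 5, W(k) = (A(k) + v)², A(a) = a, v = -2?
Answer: 52920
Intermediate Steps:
W(k) = (-2 + k)² (W(k) = (k - 2)² = (-2 + k)²)
X(R) = 5 + R² (X(R) = R² + 5 = 5 + R²)
X(5)*W(-40) = (5 + 5²)*(-2 - 40)² = (5 + 25)*(-42)² = 30*1764 = 52920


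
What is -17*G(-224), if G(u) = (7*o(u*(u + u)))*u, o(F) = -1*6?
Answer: -159936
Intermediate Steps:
o(F) = -6
G(u) = -42*u (G(u) = (7*(-6))*u = -42*u)
-17*G(-224) = -(-714)*(-224) = -17*9408 = -159936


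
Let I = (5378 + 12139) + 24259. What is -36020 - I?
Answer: -77796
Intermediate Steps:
I = 41776 (I = 17517 + 24259 = 41776)
-36020 - I = -36020 - 1*41776 = -36020 - 41776 = -77796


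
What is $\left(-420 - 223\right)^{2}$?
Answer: $413449$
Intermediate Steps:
$\left(-420 - 223\right)^{2} = \left(-643\right)^{2} = 413449$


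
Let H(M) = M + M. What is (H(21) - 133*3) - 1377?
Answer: -1734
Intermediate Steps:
H(M) = 2*M
(H(21) - 133*3) - 1377 = (2*21 - 133*3) - 1377 = (42 - 399) - 1377 = -357 - 1377 = -1734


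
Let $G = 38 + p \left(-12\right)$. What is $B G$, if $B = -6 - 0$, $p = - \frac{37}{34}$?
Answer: $- \frac{5208}{17} \approx -306.35$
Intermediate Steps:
$p = - \frac{37}{34}$ ($p = \left(-37\right) \frac{1}{34} = - \frac{37}{34} \approx -1.0882$)
$G = \frac{868}{17}$ ($G = 38 - - \frac{222}{17} = 38 + \frac{222}{17} = \frac{868}{17} \approx 51.059$)
$B = -6$ ($B = -6 + 0 = -6$)
$B G = \left(-6\right) \frac{868}{17} = - \frac{5208}{17}$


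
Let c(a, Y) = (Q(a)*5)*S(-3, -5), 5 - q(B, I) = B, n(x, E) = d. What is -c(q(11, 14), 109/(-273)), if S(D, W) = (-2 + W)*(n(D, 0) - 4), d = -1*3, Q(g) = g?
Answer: 1470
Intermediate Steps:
d = -3
n(x, E) = -3
q(B, I) = 5 - B
S(D, W) = 14 - 7*W (S(D, W) = (-2 + W)*(-3 - 4) = (-2 + W)*(-7) = 14 - 7*W)
c(a, Y) = 245*a (c(a, Y) = (a*5)*(14 - 7*(-5)) = (5*a)*(14 + 35) = (5*a)*49 = 245*a)
-c(q(11, 14), 109/(-273)) = -245*(5 - 1*11) = -245*(5 - 11) = -245*(-6) = -1*(-1470) = 1470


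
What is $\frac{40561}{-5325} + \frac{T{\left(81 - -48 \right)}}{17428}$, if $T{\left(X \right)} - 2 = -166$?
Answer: $- \frac{176942602}{23201025} \approx -7.6265$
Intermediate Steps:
$T{\left(X \right)} = -164$ ($T{\left(X \right)} = 2 - 166 = -164$)
$\frac{40561}{-5325} + \frac{T{\left(81 - -48 \right)}}{17428} = \frac{40561}{-5325} - \frac{164}{17428} = 40561 \left(- \frac{1}{5325}\right) - \frac{41}{4357} = - \frac{40561}{5325} - \frac{41}{4357} = - \frac{176942602}{23201025}$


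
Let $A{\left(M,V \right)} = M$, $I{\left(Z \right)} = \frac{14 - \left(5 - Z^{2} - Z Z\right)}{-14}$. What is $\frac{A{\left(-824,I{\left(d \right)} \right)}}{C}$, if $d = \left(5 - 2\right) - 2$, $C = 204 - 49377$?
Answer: $\frac{824}{49173} \approx 0.016757$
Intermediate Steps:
$C = -49173$ ($C = 204 - 49377 = -49173$)
$d = 1$ ($d = 3 - 2 = 1$)
$I{\left(Z \right)} = - \frac{9}{14} - \frac{Z^{2}}{7}$ ($I{\left(Z \right)} = \left(14 + \left(\left(Z^{2} + Z^{2}\right) - 5\right)\right) \left(- \frac{1}{14}\right) = \left(14 + \left(2 Z^{2} - 5\right)\right) \left(- \frac{1}{14}\right) = \left(14 + \left(-5 + 2 Z^{2}\right)\right) \left(- \frac{1}{14}\right) = \left(9 + 2 Z^{2}\right) \left(- \frac{1}{14}\right) = - \frac{9}{14} - \frac{Z^{2}}{7}$)
$\frac{A{\left(-824,I{\left(d \right)} \right)}}{C} = - \frac{824}{-49173} = \left(-824\right) \left(- \frac{1}{49173}\right) = \frac{824}{49173}$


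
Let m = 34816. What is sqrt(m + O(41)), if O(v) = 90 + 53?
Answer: sqrt(34959) ≈ 186.97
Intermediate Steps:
O(v) = 143
sqrt(m + O(41)) = sqrt(34816 + 143) = sqrt(34959)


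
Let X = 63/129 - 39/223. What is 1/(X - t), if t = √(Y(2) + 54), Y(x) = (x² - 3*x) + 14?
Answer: -4804089/1009932125 - 91948921*√66/6059592750 ≈ -0.12803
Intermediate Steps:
Y(x) = 14 + x² - 3*x
X = 3006/9589 (X = 63*(1/129) - 39*1/223 = 21/43 - 39/223 = 3006/9589 ≈ 0.31348)
t = √66 (t = √((14 + 2² - 3*2) + 54) = √((14 + 4 - 6) + 54) = √(12 + 54) = √66 ≈ 8.1240)
1/(X - t) = 1/(3006/9589 - √66)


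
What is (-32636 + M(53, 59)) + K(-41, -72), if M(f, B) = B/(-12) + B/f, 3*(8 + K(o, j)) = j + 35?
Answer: -6923949/212 ≈ -32660.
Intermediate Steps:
K(o, j) = 11/3 + j/3 (K(o, j) = -8 + (j + 35)/3 = -8 + (35 + j)/3 = -8 + (35/3 + j/3) = 11/3 + j/3)
M(f, B) = -B/12 + B/f (M(f, B) = B*(-1/12) + B/f = -B/12 + B/f)
(-32636 + M(53, 59)) + K(-41, -72) = (-32636 + (-1/12*59 + 59/53)) + (11/3 + (1/3)*(-72)) = (-32636 + (-59/12 + 59*(1/53))) + (11/3 - 24) = (-32636 + (-59/12 + 59/53)) - 61/3 = (-32636 - 2419/636) - 61/3 = -20758915/636 - 61/3 = -6923949/212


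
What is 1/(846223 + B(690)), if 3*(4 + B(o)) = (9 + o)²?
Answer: 1/1009086 ≈ 9.9100e-7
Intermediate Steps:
B(o) = -4 + (9 + o)²/3
1/(846223 + B(690)) = 1/(846223 + (-4 + (9 + 690)²/3)) = 1/(846223 + (-4 + (⅓)*699²)) = 1/(846223 + (-4 + (⅓)*488601)) = 1/(846223 + (-4 + 162867)) = 1/(846223 + 162863) = 1/1009086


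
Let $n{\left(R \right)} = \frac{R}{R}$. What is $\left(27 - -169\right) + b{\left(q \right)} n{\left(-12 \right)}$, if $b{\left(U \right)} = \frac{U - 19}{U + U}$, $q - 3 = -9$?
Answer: $\frac{2377}{12} \approx 198.08$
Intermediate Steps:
$q = -6$ ($q = 3 - 9 = -6$)
$b{\left(U \right)} = \frac{-19 + U}{2 U}$
$n{\left(R \right)} = 1$
$\left(27 - -169\right) + b{\left(q \right)} n{\left(-12 \right)} = \left(27 - -169\right) + \frac{-19 - 6}{2 \left(-6\right)} 1 = \left(27 + 169\right) + \frac{1}{2} \left(- \frac{1}{6}\right) \left(-25\right) 1 = 196 + \frac{25}{12} \cdot 1 = 196 + \frac{25}{12} = \frac{2377}{12}$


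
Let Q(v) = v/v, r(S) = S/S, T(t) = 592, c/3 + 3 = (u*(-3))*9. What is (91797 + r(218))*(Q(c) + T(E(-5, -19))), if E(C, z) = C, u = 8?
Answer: 54436214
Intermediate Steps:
c = -657 (c = -9 + 3*((8*(-3))*9) = -9 + 3*(-24*9) = -9 + 3*(-216) = -9 - 648 = -657)
r(S) = 1
Q(v) = 1
(91797 + r(218))*(Q(c) + T(E(-5, -19))) = (91797 + 1)*(1 + 592) = 91798*593 = 54436214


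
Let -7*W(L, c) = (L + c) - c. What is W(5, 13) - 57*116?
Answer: -46289/7 ≈ -6612.7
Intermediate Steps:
W(L, c) = -L/7 (W(L, c) = -((L + c) - c)/7 = -L/7)
W(5, 13) - 57*116 = -⅐*5 - 57*116 = -5/7 - 6612 = -46289/7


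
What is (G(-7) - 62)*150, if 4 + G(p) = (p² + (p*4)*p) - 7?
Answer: 25800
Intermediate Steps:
G(p) = -11 + 5*p² (G(p) = -4 + ((p² + (p*4)*p) - 7) = -4 + ((p² + (4*p)*p) - 7) = -4 + ((p² + 4*p²) - 7) = -4 + (5*p² - 7) = -4 + (-7 + 5*p²) = -11 + 5*p²)
(G(-7) - 62)*150 = ((-11 + 5*(-7)²) - 62)*150 = ((-11 + 5*49) - 62)*150 = ((-11 + 245) - 62)*150 = (234 - 62)*150 = 172*150 = 25800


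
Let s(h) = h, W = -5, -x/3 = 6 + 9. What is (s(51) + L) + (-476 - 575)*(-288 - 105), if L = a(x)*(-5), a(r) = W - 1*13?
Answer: 413184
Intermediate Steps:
x = -45 (x = -3*(6 + 9) = -3*15 = -45)
a(r) = -18 (a(r) = -5 - 1*13 = -5 - 13 = -18)
L = 90 (L = -18*(-5) = 90)
(s(51) + L) + (-476 - 575)*(-288 - 105) = (51 + 90) + (-476 - 575)*(-288 - 105) = 141 - 1051*(-393) = 141 + 413043 = 413184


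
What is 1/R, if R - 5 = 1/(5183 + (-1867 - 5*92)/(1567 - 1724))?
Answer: 816058/4080447 ≈ 0.19999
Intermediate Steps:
R = 4080447/816058 (R = 5 + 1/(5183 + (-1867 - 5*92)/(1567 - 1724)) = 5 + 1/(5183 + (-1867 - 460)/(-157)) = 5 + 1/(5183 - 2327*(-1/157)) = 5 + 1/(5183 + 2327/157) = 5 + 1/(816058/157) = 5 + 157/816058 = 4080447/816058 ≈ 5.0002)
1/R = 1/(4080447/816058) = 816058/4080447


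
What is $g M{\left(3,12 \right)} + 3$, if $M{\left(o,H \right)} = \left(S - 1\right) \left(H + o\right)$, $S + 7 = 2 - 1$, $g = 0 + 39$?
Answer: $-4092$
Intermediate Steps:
$g = 39$
$S = -6$ ($S = -7 + \left(2 - 1\right) = -7 + 1 = -6$)
$M{\left(o,H \right)} = - 7 H - 7 o$ ($M{\left(o,H \right)} = \left(-6 - 1\right) \left(H + o\right) = - 7 \left(H + o\right) = - 7 H - 7 o$)
$g M{\left(3,12 \right)} + 3 = 39 \left(\left(-7\right) 12 - 21\right) + 3 = 39 \left(-84 - 21\right) + 3 = 39 \left(-105\right) + 3 = -4095 + 3 = -4092$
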